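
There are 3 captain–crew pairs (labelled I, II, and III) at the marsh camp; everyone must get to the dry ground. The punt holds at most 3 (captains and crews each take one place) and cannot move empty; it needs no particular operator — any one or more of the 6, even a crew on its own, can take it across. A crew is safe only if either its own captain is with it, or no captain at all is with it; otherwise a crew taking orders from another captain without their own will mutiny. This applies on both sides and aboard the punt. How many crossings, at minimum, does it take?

Counting alone: each trip to the dry ground takes at most 3 across and each return brings at least 1 back, so after t trips out (and t−1 returns) at most 3t − (t−1) of the 6 are across; that first reaches 6 at t = 3, so at least 5 crossings are needed.
The plan below uses exactly 5 crossings, so it is optimal:
1. captain I and crew I cross → the dry ground.
2. captain I crosses ← the marsh camp.
3. captain I, captain II, and captain III cross → the dry ground.
4. crew I crosses ← the marsh camp.
5. crew I, crew II, and crew III cross → the dry ground.

5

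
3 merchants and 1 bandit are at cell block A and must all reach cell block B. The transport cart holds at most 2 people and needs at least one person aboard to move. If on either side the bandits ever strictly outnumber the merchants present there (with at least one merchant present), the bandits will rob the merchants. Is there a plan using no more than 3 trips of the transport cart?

No

Counting alone: each trip to cell block B takes at most 2 across and each return brings at least 1 back, so after t trips out (and t−1 returns) at most 2t − (t−1) of the 4 are across; that first reaches 4 at t = 3, so at least 5 crossings are needed.
Since 3 < 5, 3 crossings cannot be enough. (The shortest complete plan in fact takes 5:)
1. 1 merchant and 1 bandit → cell block B.  (cell block A: 2M 0B; cell block B: 1M 1B)
2. 1 bandit ← cell block A.  (cell block A: 2M 1B; cell block B: 1M 0B)
3. 1 merchant and 1 bandit → cell block B.  (cell block A: 1M 0B; cell block B: 2M 1B)
4. 1 bandit ← cell block A.  (cell block A: 1M 1B; cell block B: 2M 0B)
5. 1 merchant and 1 bandit → cell block B.  (cell block A: 0M 0B; cell block B: 3M 1B)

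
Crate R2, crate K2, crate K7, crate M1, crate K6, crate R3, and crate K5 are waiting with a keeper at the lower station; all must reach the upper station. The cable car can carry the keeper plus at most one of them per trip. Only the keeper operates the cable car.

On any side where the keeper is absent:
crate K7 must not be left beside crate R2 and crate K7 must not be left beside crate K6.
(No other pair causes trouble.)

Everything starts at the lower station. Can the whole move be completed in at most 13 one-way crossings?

No

Counting alone: the keeper can take at most 1 across per trip to the upper station, so moving all 7 needs at least 7 loaded trips out, with a return between consecutive ones — at least 13 crossings.
The safety rule pushes this higher. Following every safe sequence of crossings, the most of the 7 that can be at the upper station as the cable car arrives there on crossing 13 is 6 — never all 7.
So the move cannot be finished within 13 crossings. (The shortest complete plan takes 15:)
1. Keeper goes to the upper station with crate K7.
2. Keeper goes back to the lower station alone.
3. Keeper goes to the upper station with crate R2.
4. Keeper goes back to the lower station with crate K7.
5. Keeper goes to the upper station with crate K6.
6. Keeper goes back to the lower station alone.
7. Keeper goes to the upper station with crate K2.
8. Keeper goes back to the lower station alone.
9. Keeper goes to the upper station with crate M1.
10. Keeper goes back to the lower station alone.
11. Keeper goes to the upper station with crate R3.
12. Keeper goes back to the lower station alone.
13. Keeper goes to the upper station with crate K5.
14. Keeper goes back to the lower station alone.
15. Keeper goes to the upper station with crate K7.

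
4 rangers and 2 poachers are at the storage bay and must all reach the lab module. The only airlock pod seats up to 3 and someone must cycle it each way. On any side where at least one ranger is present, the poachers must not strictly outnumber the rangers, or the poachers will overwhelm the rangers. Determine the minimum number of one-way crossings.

Counting alone: each trip to the lab module takes at most 3 across and each return brings at least 1 back, so after t trips out (and t−1 returns) at most 3t − (t−1) of the 6 are across; that first reaches 6 at t = 3, so at least 5 crossings are needed.
The plan below uses exactly 5 crossings, so it is optimal:
1. 2 poachers → the lab module.  (the storage bay: 4R 0P; the lab module: 0R 2P)
2. 1 poacher ← the storage bay.  (the storage bay: 4R 1P; the lab module: 0R 1P)
3. 2 rangers and 1 poacher → the lab module.  (the storage bay: 2R 0P; the lab module: 2R 2P)
4. 1 poacher ← the storage bay.  (the storage bay: 2R 1P; the lab module: 2R 1P)
5. 2 rangers and 1 poacher → the lab module.  (the storage bay: 0R 0P; the lab module: 4R 2P)

5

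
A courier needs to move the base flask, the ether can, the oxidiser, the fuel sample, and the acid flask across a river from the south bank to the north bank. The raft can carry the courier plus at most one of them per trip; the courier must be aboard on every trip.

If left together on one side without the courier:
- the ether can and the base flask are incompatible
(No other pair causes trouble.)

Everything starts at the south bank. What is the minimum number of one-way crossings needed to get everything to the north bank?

9

Counting alone: the courier can take at most 1 across per trip to the north bank, so moving all 5 needs at least 5 loaded trips out, with a return between consecutive ones — at least 9 crossings.
The plan below uses exactly 9 crossings, so it is optimal:
1. Courier goes to the north bank with the base flask.
2. Courier goes back to the south bank alone.
3. Courier goes to the north bank with the oxidiser.
4. Courier goes back to the south bank alone.
5. Courier goes to the north bank with the fuel sample.
6. Courier goes back to the south bank alone.
7. Courier goes to the north bank with the acid flask.
8. Courier goes back to the south bank alone.
9. Courier goes to the north bank with the ether can.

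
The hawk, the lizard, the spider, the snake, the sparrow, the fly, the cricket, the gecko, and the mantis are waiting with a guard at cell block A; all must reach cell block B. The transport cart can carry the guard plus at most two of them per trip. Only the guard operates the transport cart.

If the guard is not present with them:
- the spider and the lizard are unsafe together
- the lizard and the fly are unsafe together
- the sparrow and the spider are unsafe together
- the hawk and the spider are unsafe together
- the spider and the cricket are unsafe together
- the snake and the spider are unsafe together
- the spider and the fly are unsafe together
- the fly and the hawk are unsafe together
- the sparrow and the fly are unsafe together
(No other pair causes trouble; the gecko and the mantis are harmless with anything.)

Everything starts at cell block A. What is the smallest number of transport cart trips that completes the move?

impossible

Following every safe sequence of crossings from the start, the most of the 9 that can be at cell block B as the transport cart arrives there on crossings 1, 3, 5, 7, 9, 11 is 2, 3, 4, 5, 6, 7 respectively; the best ever achieved is 7 of 9.
From crossing 13 on, no configuration arises that was not already reachable earlier: only 148 distinct safe configurations (who is on which side, and where the transport cart is) can ever be reached, none of them has everyone across, and every continuation just revisits them. So no valid plan exists.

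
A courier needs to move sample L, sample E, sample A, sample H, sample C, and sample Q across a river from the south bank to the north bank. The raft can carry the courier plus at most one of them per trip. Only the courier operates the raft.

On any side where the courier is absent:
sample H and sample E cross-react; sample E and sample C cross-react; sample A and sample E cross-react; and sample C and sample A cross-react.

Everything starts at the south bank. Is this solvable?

No

Whatever the first load, the items left behind include a forbidden pair without the courier. No opening move is safe, so no plan exists.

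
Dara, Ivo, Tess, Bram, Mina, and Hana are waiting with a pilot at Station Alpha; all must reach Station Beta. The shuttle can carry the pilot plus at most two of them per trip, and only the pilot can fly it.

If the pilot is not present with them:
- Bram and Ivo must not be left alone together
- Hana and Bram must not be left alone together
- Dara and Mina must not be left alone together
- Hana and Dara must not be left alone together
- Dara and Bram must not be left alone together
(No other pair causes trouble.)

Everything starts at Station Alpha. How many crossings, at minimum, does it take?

Counting alone: the pilot can take at most 2 across per trip to Station Beta, so moving all 6 needs at least 3 loaded trips out, with a return between consecutive ones — at least 5 crossings.
The safety rule pushes this higher. Following every safe sequence of crossings, the most of the 6 that can be at Station Beta as the shuttle arrives there on crossings 5, 7 is 4, 5 respectively — never all 6.
So no plan with fewer than 9 crossings exists, and this one achieves 9:
1. Pilot goes to Station Beta with Bram and Dara.  [Station Alpha: Hana, Ivo, Mina, Tess | Station Beta: Bram, Dara]
2. Pilot goes back to Station Alpha with Dara.  [Station Alpha: Dara, Hana, Ivo, Mina, Tess | Station Beta: Bram]
3. Pilot goes to Station Beta with Dara and Ivo.  [Station Alpha: Hana, Mina, Tess | Station Beta: Bram, Dara, Ivo]
4. Pilot goes back to Station Alpha with Bram.  [Station Alpha: Bram, Hana, Mina, Tess | Station Beta: Dara, Ivo]
5. Pilot goes to Station Beta with Bram and Tess.  [Station Alpha: Hana, Mina | Station Beta: Bram, Dara, Ivo, Tess]
6. Pilot goes back to Station Alpha with Bram.  [Station Alpha: Bram, Hana, Mina | Station Beta: Dara, Ivo, Tess]
7. Pilot goes to Station Beta with Hana and Mina.  [Station Alpha: Bram | Station Beta: Dara, Hana, Ivo, Mina, Tess]
8. Pilot goes back to Station Alpha with Dara.  [Station Alpha: Bram, Dara | Station Beta: Hana, Ivo, Mina, Tess]
9. Pilot goes to Station Beta with Bram and Dara.  [Station Alpha: — | Station Beta: Bram, Dara, Hana, Ivo, Mina, Tess]

9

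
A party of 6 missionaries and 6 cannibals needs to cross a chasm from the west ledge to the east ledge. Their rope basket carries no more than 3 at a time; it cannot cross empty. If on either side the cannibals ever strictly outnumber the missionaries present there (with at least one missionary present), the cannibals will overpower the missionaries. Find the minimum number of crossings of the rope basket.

impossible

Following every safe sequence of crossings from the start, the most of the 12 that can be at the east ledge as the rope basket arrives there on crossings 1, 3, 5 is 3, 5, 6 respectively; the best ever achieved is 6 of 12.
From crossing 7 on, no configuration arises that was not already reachable earlier: only 17 distinct safe configurations (who is on which side, and where the rope basket is) can ever be reached, none of them has everyone across, and every continuation just revisits them. They are: 0 missionaries + 0 cannibals across (rope basket back at the start); 0 missionaries + 1 cannibal across (rope basket there); 0 missionaries + 1 cannibal across (rope basket back at the start); 0 missionaries + 2 cannibals across (rope basket there); 0 missionaries + 2 cannibals across (rope basket back at the start); 0 missionaries + 3 cannibals across (rope basket there); 0 missionaries + 3 cannibals across (rope basket back at the start); 0 missionaries + 4 cannibals across (rope basket there); 0 missionaries + 4 cannibals across (rope basket back at the start); 0 missionaries + 5 cannibals across (rope basket there); 0 missionaries + 5 cannibals across (rope basket back at the start); 0 missionaries + 6 cannibals across (rope basket there); 1 missionary + 1 cannibal across (rope basket there); 1 missionary + 1 cannibal across (rope basket back at the start); 2 missionaries + 2 cannibals across (rope basket there); 2 missionaries + 2 cannibals across (rope basket back at the start); 3 missionaries + 3 cannibals across (rope basket there). So no valid plan exists.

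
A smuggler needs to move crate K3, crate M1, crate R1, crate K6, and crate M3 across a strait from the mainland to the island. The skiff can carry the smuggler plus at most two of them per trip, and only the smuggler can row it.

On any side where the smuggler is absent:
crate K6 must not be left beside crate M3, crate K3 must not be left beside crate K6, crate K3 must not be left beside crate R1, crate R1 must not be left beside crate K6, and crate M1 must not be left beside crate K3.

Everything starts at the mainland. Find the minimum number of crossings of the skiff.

Counting alone: the smuggler can take at most 2 across per trip to the island, so moving all 5 needs at least 3 loaded trips out, with a return between consecutive ones — at least 5 crossings.
The safety rule pushes this higher. Following every safe sequence of crossings, the most of the 5 that can be at the island as the skiff arrives there on crossing 5 is 4 — never all 5.
So no plan with fewer than 7 crossings exists, and this one achieves 7:
1. Smuggler goes to the island with crate K3 and crate K6.  [the mainland: crate M1, crate M3, crate R1 | the island: crate K3, crate K6]
2. Smuggler goes back to the mainland with crate K3.  [the mainland: crate K3, crate M1, crate M3, crate R1 | the island: crate K6]
3. Smuggler goes to the island with crate K3 and crate M1.  [the mainland: crate M3, crate R1 | the island: crate K3, crate K6, crate M1]
4. Smuggler goes back to the mainland with crate K3.  [the mainland: crate K3, crate M3, crate R1 | the island: crate K6, crate M1]
5. Smuggler goes to the island with crate M3 and crate R1.  [the mainland: crate K3 | the island: crate K6, crate M1, crate M3, crate R1]
6. Smuggler goes back to the mainland with crate K6.  [the mainland: crate K3, crate K6 | the island: crate M1, crate M3, crate R1]
7. Smuggler goes to the island with crate K3 and crate K6.  [the mainland: — | the island: crate K3, crate K6, crate M1, crate M3, crate R1]

7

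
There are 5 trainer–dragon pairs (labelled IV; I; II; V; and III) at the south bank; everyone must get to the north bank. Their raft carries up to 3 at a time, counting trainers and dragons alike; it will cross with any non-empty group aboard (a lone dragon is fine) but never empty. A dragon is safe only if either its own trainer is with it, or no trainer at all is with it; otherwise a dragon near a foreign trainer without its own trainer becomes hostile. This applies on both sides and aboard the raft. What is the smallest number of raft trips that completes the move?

Counting alone: each trip to the north bank takes at most 3 across and each return brings at least 1 back, so after t trips out (and t−1 returns) at most 3t − (t−1) of the 10 are across; that first reaches 10 at t = 5, so at least 9 crossings are needed.
The safety rule pushes this higher. Following every safe sequence of crossings, the most of the 10 that can be at the north bank as the raft arrives there on crossing 9 is 9 — never all 10.
So no plan with fewer than 11 crossings exists, and this one achieves 11:
1. dragon IV and trainer IV cross → the north bank.
2. trainer IV crosses ← the south bank.
3. dragon I, dragon II, and dragon V cross → the north bank.
4. dragon IV crosses ← the south bank.
5. trainer I, trainer II, and trainer V cross → the north bank.
6. dragon I and trainer I cross ← the south bank.
7. trainer I, trainer III, and trainer IV cross → the north bank.
8. dragon II crosses ← the south bank.
9. dragon I and dragon IV cross → the north bank.
10. dragon IV crosses ← the south bank.
11. dragon II, dragon III, and dragon IV cross → the north bank.

11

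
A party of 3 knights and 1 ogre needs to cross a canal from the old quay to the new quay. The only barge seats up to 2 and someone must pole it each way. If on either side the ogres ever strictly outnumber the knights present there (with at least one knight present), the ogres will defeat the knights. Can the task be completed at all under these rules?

Yes

1. 1 knight and 1 ogre → the new quay.  (the old quay: 2K 0O; the new quay: 1K 1O)
2. 1 ogre ← the old quay.  (the old quay: 2K 1O; the new quay: 1K 0O)
3. 1 knight and 1 ogre → the new quay.  (the old quay: 1K 0O; the new quay: 2K 1O)
4. 1 ogre ← the old quay.  (the old quay: 1K 1O; the new quay: 2K 0O)
5. 1 knight and 1 ogre → the new quay.  (the old quay: 0K 0O; the new quay: 3K 1O)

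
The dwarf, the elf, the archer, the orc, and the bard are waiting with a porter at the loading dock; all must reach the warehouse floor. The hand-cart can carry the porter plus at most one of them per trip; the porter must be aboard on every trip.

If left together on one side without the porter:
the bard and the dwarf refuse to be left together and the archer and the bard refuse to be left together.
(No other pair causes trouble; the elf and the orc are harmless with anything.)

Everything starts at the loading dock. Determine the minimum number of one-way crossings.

Counting alone: the porter can take at most 1 across per trip to the warehouse floor, so moving all 5 needs at least 5 loaded trips out, with a return between consecutive ones — at least 9 crossings.
The safety rule pushes this higher. Following every safe sequence of crossings, the most of the 5 that can be at the warehouse floor as the hand-cart arrives there on crossing 9 is 4 — never all 5.
So no plan with fewer than 11 crossings exists, and this one achieves 11:
1. Porter goes to the warehouse floor with the bard.  [the loading dock: the archer, the dwarf, the elf, the orc | the warehouse floor: the bard]
2. Porter goes back to the loading dock alone.  [the loading dock: the archer, the dwarf, the elf, the orc | the warehouse floor: the bard]
3. Porter goes to the warehouse floor with the dwarf.  [the loading dock: the archer, the elf, the orc | the warehouse floor: the bard, the dwarf]
4. Porter goes back to the loading dock with the bard.  [the loading dock: the archer, the bard, the elf, the orc | the warehouse floor: the dwarf]
5. Porter goes to the warehouse floor with the archer.  [the loading dock: the bard, the elf, the orc | the warehouse floor: the archer, the dwarf]
6. Porter goes back to the loading dock alone.  [the loading dock: the bard, the elf, the orc | the warehouse floor: the archer, the dwarf]
7. Porter goes to the warehouse floor with the elf.  [the loading dock: the bard, the orc | the warehouse floor: the archer, the dwarf, the elf]
8. Porter goes back to the loading dock alone.  [the loading dock: the bard, the orc | the warehouse floor: the archer, the dwarf, the elf]
9. Porter goes to the warehouse floor with the orc.  [the loading dock: the bard | the warehouse floor: the archer, the dwarf, the elf, the orc]
10. Porter goes back to the loading dock alone.  [the loading dock: the bard | the warehouse floor: the archer, the dwarf, the elf, the orc]
11. Porter goes to the warehouse floor with the bard.  [the loading dock: — | the warehouse floor: the archer, the bard, the dwarf, the elf, the orc]

11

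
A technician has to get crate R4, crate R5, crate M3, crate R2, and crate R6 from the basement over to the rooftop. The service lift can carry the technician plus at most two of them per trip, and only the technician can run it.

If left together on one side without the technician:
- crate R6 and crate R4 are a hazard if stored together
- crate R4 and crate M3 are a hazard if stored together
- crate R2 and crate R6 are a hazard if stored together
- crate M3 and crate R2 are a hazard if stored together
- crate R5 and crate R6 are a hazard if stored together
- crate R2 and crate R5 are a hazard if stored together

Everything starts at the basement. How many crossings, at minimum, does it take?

impossible

Whatever the first load, the items left behind include a forbidden pair without the technician. No opening move is safe, so no plan exists.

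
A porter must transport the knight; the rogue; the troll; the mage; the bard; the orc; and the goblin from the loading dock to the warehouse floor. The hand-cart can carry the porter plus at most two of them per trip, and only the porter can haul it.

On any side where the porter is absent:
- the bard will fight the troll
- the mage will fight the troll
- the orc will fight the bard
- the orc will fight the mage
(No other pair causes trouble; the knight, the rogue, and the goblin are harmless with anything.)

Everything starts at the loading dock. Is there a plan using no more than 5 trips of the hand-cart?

No

Counting alone: the porter can take at most 2 across per trip to the warehouse floor, so moving all 7 needs at least 4 loaded trips out, with a return between consecutive ones — at least 7 crossings.
Since 5 < 7, 5 crossings cannot be enough. (The shortest complete plan in fact takes 7:)
1. Porter goes to the warehouse floor with the orc and the troll.
2. Porter goes back to the loading dock alone.
3. Porter goes to the warehouse floor with the knight.
4. Porter goes back to the loading dock alone.
5. Porter goes to the warehouse floor with the goblin and the rogue.
6. Porter goes back to the loading dock alone.
7. Porter goes to the warehouse floor with the bard and the mage.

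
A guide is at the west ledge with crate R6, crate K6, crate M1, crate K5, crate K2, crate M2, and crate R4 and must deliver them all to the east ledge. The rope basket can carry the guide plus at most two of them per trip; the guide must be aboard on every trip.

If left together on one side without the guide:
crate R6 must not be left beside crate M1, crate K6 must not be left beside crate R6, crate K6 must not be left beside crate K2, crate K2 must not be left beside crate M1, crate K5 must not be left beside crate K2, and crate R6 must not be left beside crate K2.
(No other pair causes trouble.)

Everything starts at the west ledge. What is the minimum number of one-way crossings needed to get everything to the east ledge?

Counting alone: the guide can take at most 2 across per trip to the east ledge, so moving all 7 needs at least 4 loaded trips out, with a return between consecutive ones — at least 7 crossings.
The safety rule pushes this higher. Following every safe sequence of crossings, the most of the 7 that can be at the east ledge as the rope basket arrives there on crossings 7, 9 is 5, 6 respectively — never all 7.
So no plan with fewer than 11 crossings exists, and this one achieves 11:
1. Guide goes to the east ledge with crate K2 and crate R6.
2. Guide goes back to the west ledge with crate R6.
3. Guide goes to the east ledge with crate K5 and crate R6.
4. Guide goes back to the west ledge with crate K2.
5. Guide goes to the east ledge with crate K6 and crate M1.
6. Guide goes back to the west ledge with crate R6.
7. Guide goes to the east ledge with crate M2 and crate R6.
8. Guide goes back to the west ledge with crate R6.
9. Guide goes to the east ledge with crate R4 and crate R6.
10. Guide goes back to the west ledge with crate R6.
11. Guide goes to the east ledge with crate K2 and crate R6.

11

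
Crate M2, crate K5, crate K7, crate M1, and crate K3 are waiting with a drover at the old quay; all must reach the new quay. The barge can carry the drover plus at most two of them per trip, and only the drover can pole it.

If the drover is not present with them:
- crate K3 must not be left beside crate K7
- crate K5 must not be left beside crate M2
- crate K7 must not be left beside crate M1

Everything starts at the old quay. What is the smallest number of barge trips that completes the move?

5

Counting alone: the drover can take at most 2 across per trip to the new quay, so moving all 5 needs at least 3 loaded trips out, with a return between consecutive ones — at least 5 crossings.
The plan below uses exactly 5 crossings, so it is optimal:
1. Drover goes to the new quay with crate K7 and crate M2.  [the old quay: crate K3, crate K5, crate M1 | the new quay: crate K7, crate M2]
2. Drover goes back to the old quay alone.  [the old quay: crate K3, crate K5, crate M1 | the new quay: crate K7, crate M2]
3. Drover goes to the new quay with crate K3 and crate M1.  [the old quay: crate K5 | the new quay: crate K3, crate K7, crate M1, crate M2]
4. Drover goes back to the old quay with crate K7.  [the old quay: crate K5, crate K7 | the new quay: crate K3, crate M1, crate M2]
5. Drover goes to the new quay with crate K5 and crate K7.  [the old quay: — | the new quay: crate K3, crate K5, crate K7, crate M1, crate M2]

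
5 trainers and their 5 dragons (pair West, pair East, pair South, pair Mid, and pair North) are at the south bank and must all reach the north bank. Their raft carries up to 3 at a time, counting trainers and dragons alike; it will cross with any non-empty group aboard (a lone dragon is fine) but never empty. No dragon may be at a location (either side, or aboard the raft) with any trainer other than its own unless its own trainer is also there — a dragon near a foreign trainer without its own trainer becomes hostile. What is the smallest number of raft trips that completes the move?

11

Counting alone: each trip to the north bank takes at most 3 across and each return brings at least 1 back, so after t trips out (and t−1 returns) at most 3t − (t−1) of the 10 are across; that first reaches 10 at t = 5, so at least 9 crossings are needed.
The safety rule pushes this higher. Following every safe sequence of crossings, the most of the 10 that can be at the north bank as the raft arrives there on crossing 9 is 9 — never all 10.
So no plan with fewer than 11 crossings exists, and this one achieves 11:
1. dragon West and trainer West cross → the north bank.
2. trainer West crosses ← the south bank.
3. dragon East, dragon Mid, and dragon South cross → the north bank.
4. dragon West crosses ← the south bank.
5. trainer East, trainer Mid, and trainer South cross → the north bank.
6. dragon East and trainer East cross ← the south bank.
7. trainer East, trainer North, and trainer West cross → the north bank.
8. dragon South crosses ← the south bank.
9. dragon East and dragon West cross → the north bank.
10. dragon West crosses ← the south bank.
11. dragon North, dragon South, and dragon West cross → the north bank.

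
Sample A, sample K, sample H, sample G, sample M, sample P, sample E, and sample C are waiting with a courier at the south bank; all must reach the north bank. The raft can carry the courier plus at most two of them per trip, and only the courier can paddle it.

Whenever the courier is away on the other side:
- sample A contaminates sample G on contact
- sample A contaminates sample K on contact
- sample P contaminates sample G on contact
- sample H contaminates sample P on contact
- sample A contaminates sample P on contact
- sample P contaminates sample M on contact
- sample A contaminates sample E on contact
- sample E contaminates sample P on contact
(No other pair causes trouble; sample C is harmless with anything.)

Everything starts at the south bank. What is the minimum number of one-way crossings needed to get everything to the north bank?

Counting alone: the courier can take at most 2 across per trip to the north bank, so moving all 8 needs at least 4 loaded trips out, with a return between consecutive ones — at least 7 crossings.
The safety rule pushes this higher. Following every safe sequence of crossings, the most of the 8 that can be at the north bank as the raft arrives there on crossings 7, 9, 11 is 5, 6, 7 respectively — never all 8.
So no plan with fewer than 13 crossings exists, and this one achieves 13:
1. Courier goes to the north bank with sample A and sample P.  [the south bank: sample C, sample E, sample G, sample H, sample K, sample M | the north bank: sample A, sample P]
2. Courier goes back to the south bank with sample A.  [the south bank: sample A, sample C, sample E, sample G, sample H, sample K, sample M | the north bank: sample P]
3. Courier goes to the north bank with sample A and sample K.  [the south bank: sample C, sample E, sample G, sample H, sample M | the north bank: sample A, sample K, sample P]
4. Courier goes back to the south bank with sample A.  [the south bank: sample A, sample C, sample E, sample G, sample H, sample M | the north bank: sample K, sample P]
5. Courier goes to the north bank with sample A and sample C.  [the south bank: sample E, sample G, sample H, sample M | the north bank: sample A, sample C, sample K, sample P]
6. Courier goes back to the south bank with sample A.  [the south bank: sample A, sample E, sample G, sample H, sample M | the north bank: sample C, sample K, sample P]
7. Courier goes to the north bank with sample E and sample G.  [the south bank: sample A, sample H, sample M | the north bank: sample C, sample E, sample G, sample K, sample P]
8. Courier goes back to the south bank with sample P.  [the south bank: sample A, sample H, sample M, sample P | the north bank: sample C, sample E, sample G, sample K]
9. Courier goes to the north bank with sample H and sample P.  [the south bank: sample A, sample M | the north bank: sample C, sample E, sample G, sample H, sample K, sample P]
10. Courier goes back to the south bank with sample P.  [the south bank: sample A, sample M, sample P | the north bank: sample C, sample E, sample G, sample H, sample K]
11. Courier goes to the north bank with sample A and sample M.  [the south bank: sample P | the north bank: sample A, sample C, sample E, sample G, sample H, sample K, sample M]
12. Courier goes back to the south bank with sample A.  [the south bank: sample A, sample P | the north bank: sample C, sample E, sample G, sample H, sample K, sample M]
13. Courier goes to the north bank with sample A and sample P.  [the south bank: — | the north bank: sample A, sample C, sample E, sample G, sample H, sample K, sample M, sample P]

13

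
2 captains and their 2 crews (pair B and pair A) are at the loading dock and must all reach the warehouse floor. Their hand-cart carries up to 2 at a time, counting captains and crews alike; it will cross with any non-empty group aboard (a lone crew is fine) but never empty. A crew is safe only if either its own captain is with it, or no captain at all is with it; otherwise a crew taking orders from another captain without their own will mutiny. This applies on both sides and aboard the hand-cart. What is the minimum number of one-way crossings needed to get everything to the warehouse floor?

Counting alone: each trip to the warehouse floor takes at most 2 across and each return brings at least 1 back, so after t trips out (and t−1 returns) at most 2t − (t−1) of the 4 are across; that first reaches 4 at t = 3, so at least 5 crossings are needed.
The plan below uses exactly 5 crossings, so it is optimal:
1. captain B and crew B cross → the warehouse floor.
2. captain B crosses ← the loading dock.
3. captain A and captain B cross → the warehouse floor.
4. captain A crosses ← the loading dock.
5. captain A and crew A cross → the warehouse floor.

5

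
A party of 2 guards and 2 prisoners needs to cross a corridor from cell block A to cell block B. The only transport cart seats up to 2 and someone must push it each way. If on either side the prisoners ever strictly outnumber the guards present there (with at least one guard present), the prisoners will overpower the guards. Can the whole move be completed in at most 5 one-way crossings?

Yes

Yes — this plan uses 5 crossings (≤ 5):
1. 2 prisoners → cell block B.  (cell block A: 2G 0P; cell block B: 0G 2P)
2. 1 prisoner ← cell block A.  (cell block A: 2G 1P; cell block B: 0G 1P)
3. 2 guards → cell block B.  (cell block A: 0G 1P; cell block B: 2G 1P)
4. 1 prisoner ← cell block A.  (cell block A: 0G 2P; cell block B: 2G 0P)
5. 2 prisoners → cell block B.  (cell block A: 0G 0P; cell block B: 2G 2P)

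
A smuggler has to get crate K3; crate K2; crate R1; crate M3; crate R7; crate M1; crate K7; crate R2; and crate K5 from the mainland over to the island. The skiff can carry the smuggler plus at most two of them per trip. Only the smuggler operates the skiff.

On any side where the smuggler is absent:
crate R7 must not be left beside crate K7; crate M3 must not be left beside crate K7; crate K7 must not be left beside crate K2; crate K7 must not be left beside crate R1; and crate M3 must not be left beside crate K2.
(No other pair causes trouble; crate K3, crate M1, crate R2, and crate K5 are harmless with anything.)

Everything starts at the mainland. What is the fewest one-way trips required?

Counting alone: the smuggler can take at most 2 across per trip to the island, so moving all 9 needs at least 5 loaded trips out, with a return between consecutive ones — at least 9 crossings.
The safety rule pushes this higher. Following every safe sequence of crossings, the most of the 9 that can be at the island as the skiff arrives there on crossings 9, 11, 13 is 6, 7, 8 respectively — never all 9.
So no plan with fewer than 15 crossings exists, and this one achieves 15:
1. Smuggler goes to the island with crate K2 and crate K7.
2. Smuggler goes back to the mainland with crate K2.
3. Smuggler goes to the island with crate K2 and crate K3.
4. Smuggler goes back to the mainland with crate K2.
5. Smuggler goes to the island with crate K2 and crate R1.
6. Smuggler goes back to the mainland with crate K7.
7. Smuggler goes to the island with crate M3 and crate R7.
8. Smuggler goes back to the mainland with crate K2.
9. Smuggler goes to the island with crate K2 and crate M1.
10. Smuggler goes back to the mainland with crate K2.
11. Smuggler goes to the island with crate K2 and crate R2.
12. Smuggler goes back to the mainland with crate K2.
13. Smuggler goes to the island with crate K2 and crate K5.
14. Smuggler goes back to the mainland with crate K2.
15. Smuggler goes to the island with crate K2 and crate K7.

15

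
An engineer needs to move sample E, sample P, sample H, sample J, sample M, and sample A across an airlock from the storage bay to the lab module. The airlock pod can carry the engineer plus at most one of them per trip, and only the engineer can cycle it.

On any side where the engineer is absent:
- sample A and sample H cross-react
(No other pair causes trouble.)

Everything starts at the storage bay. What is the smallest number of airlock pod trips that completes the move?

11

Counting alone: the engineer can take at most 1 across per trip to the lab module, so moving all 6 needs at least 6 loaded trips out, with a return between consecutive ones — at least 11 crossings.
The plan below uses exactly 11 crossings, so it is optimal:
1. Engineer goes to the lab module with sample H.  [the storage bay: sample A, sample E, sample J, sample M, sample P | the lab module: sample H]
2. Engineer goes back to the storage bay alone.  [the storage bay: sample A, sample E, sample J, sample M, sample P | the lab module: sample H]
3. Engineer goes to the lab module with sample E.  [the storage bay: sample A, sample J, sample M, sample P | the lab module: sample E, sample H]
4. Engineer goes back to the storage bay alone.  [the storage bay: sample A, sample J, sample M, sample P | the lab module: sample E, sample H]
5. Engineer goes to the lab module with sample P.  [the storage bay: sample A, sample J, sample M | the lab module: sample E, sample H, sample P]
6. Engineer goes back to the storage bay alone.  [the storage bay: sample A, sample J, sample M | the lab module: sample E, sample H, sample P]
7. Engineer goes to the lab module with sample J.  [the storage bay: sample A, sample M | the lab module: sample E, sample H, sample J, sample P]
8. Engineer goes back to the storage bay alone.  [the storage bay: sample A, sample M | the lab module: sample E, sample H, sample J, sample P]
9. Engineer goes to the lab module with sample M.  [the storage bay: sample A | the lab module: sample E, sample H, sample J, sample M, sample P]
10. Engineer goes back to the storage bay alone.  [the storage bay: sample A | the lab module: sample E, sample H, sample J, sample M, sample P]
11. Engineer goes to the lab module with sample A.  [the storage bay: — | the lab module: sample A, sample E, sample H, sample J, sample M, sample P]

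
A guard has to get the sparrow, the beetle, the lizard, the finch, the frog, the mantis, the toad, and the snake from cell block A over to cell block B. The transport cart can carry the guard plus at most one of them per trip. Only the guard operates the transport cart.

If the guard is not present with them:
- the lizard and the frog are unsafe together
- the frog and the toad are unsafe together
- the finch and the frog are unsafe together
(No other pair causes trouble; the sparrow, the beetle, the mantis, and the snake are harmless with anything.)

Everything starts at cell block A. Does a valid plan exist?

Following every safe sequence of crossings from the start, the most of the 8 that can be at cell block B as the transport cart arrives there on crossings 1, 3, 5, 7, 9, 11 is 1, 2, 3, 4, 5, 6 respectively; the best ever achieved is 6 of 8.
From crossing 13 on, no configuration arises that was not already reachable earlier: only 144 distinct safe configurations (who is on which side, and where the transport cart is) can ever be reached, none of them has everyone across, and every continuation just revisits them. So no valid plan exists.

No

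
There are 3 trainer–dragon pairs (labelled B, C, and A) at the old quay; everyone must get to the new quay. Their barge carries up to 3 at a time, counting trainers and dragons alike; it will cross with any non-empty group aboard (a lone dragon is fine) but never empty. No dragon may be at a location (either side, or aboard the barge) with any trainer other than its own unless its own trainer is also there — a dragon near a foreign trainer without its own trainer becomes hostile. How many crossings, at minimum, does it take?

5

Counting alone: each trip to the new quay takes at most 3 across and each return brings at least 1 back, so after t trips out (and t−1 returns) at most 3t − (t−1) of the 6 are across; that first reaches 6 at t = 3, so at least 5 crossings are needed.
The plan below uses exactly 5 crossings, so it is optimal:
1. dragon B and trainer B cross → the new quay.
2. trainer B crosses ← the old quay.
3. trainer A, trainer B, and trainer C cross → the new quay.
4. dragon B crosses ← the old quay.
5. dragon A, dragon B, and dragon C cross → the new quay.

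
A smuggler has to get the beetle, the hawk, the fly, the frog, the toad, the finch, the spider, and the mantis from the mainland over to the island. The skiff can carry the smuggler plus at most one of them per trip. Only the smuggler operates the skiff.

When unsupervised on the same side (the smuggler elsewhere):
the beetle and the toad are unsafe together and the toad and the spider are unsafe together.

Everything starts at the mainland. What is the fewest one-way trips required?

Counting alone: the smuggler can take at most 1 across per trip to the island, so moving all 8 needs at least 8 loaded trips out, with a return between consecutive ones — at least 15 crossings.
The safety rule pushes this higher. Following every safe sequence of crossings, the most of the 8 that can be at the island as the skiff arrives there on crossing 15 is 7 — never all 8.
So no plan with fewer than 17 crossings exists, and this one achieves 17:
1. Smuggler goes to the island with the toad.  [the mainland: the beetle, the finch, the fly, the frog, the hawk, the mantis, the spider | the island: the toad]
2. Smuggler goes back to the mainland alone.  [the mainland: the beetle, the finch, the fly, the frog, the hawk, the mantis, the spider | the island: the toad]
3. Smuggler goes to the island with the beetle.  [the mainland: the finch, the fly, the frog, the hawk, the mantis, the spider | the island: the beetle, the toad]
4. Smuggler goes back to the mainland with the toad.  [the mainland: the finch, the fly, the frog, the hawk, the mantis, the spider, the toad | the island: the beetle]
5. Smuggler goes to the island with the spider.  [the mainland: the finch, the fly, the frog, the hawk, the mantis, the toad | the island: the beetle, the spider]
6. Smuggler goes back to the mainland alone.  [the mainland: the finch, the fly, the frog, the hawk, the mantis, the toad | the island: the beetle, the spider]
7. Smuggler goes to the island with the hawk.  [the mainland: the finch, the fly, the frog, the mantis, the toad | the island: the beetle, the hawk, the spider]
8. Smuggler goes back to the mainland alone.  [the mainland: the finch, the fly, the frog, the mantis, the toad | the island: the beetle, the hawk, the spider]
9. Smuggler goes to the island with the fly.  [the mainland: the finch, the frog, the mantis, the toad | the island: the beetle, the fly, the hawk, the spider]
10. Smuggler goes back to the mainland alone.  [the mainland: the finch, the frog, the mantis, the toad | the island: the beetle, the fly, the hawk, the spider]
11. Smuggler goes to the island with the frog.  [the mainland: the finch, the mantis, the toad | the island: the beetle, the fly, the frog, the hawk, the spider]
12. Smuggler goes back to the mainland alone.  [the mainland: the finch, the mantis, the toad | the island: the beetle, the fly, the frog, the hawk, the spider]
13. Smuggler goes to the island with the finch.  [the mainland: the mantis, the toad | the island: the beetle, the finch, the fly, the frog, the hawk, the spider]
14. Smuggler goes back to the mainland alone.  [the mainland: the mantis, the toad | the island: the beetle, the finch, the fly, the frog, the hawk, the spider]
15. Smuggler goes to the island with the mantis.  [the mainland: the toad | the island: the beetle, the finch, the fly, the frog, the hawk, the mantis, the spider]
16. Smuggler goes back to the mainland alone.  [the mainland: the toad | the island: the beetle, the finch, the fly, the frog, the hawk, the mantis, the spider]
17. Smuggler goes to the island with the toad.  [the mainland: — | the island: the beetle, the finch, the fly, the frog, the hawk, the mantis, the spider, the toad]

17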